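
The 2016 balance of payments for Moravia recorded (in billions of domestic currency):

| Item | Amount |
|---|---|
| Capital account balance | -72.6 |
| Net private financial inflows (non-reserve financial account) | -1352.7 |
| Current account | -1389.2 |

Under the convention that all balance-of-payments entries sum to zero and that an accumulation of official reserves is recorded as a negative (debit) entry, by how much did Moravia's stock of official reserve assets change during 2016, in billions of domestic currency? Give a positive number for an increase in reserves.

-2814.5

Official reserve transactions balance = -((-1389.2) + (-72.6) + (-1352.7)) = 2814.5
An accumulation of reserves is recorded as a debit (negative entry), so the change in the stock of reserves is the negative of that balance.
Change in official reserves = -(2814.5) = -2814.5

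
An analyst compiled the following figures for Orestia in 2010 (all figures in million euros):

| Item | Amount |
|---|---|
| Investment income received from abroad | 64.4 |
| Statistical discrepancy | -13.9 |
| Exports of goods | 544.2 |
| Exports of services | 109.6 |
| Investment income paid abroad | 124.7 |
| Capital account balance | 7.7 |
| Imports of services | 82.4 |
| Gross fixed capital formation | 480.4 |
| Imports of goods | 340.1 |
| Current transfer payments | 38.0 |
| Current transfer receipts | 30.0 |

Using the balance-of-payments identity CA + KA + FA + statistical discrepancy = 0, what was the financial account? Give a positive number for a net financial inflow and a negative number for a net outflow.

Goods balance = 544.2 - 340.1 = 204.1
Services balance = 109.6 - 82.4 = 27.2
Trade balance (goods + services) = 204.1 + 27.2 = 231.3
Net primary income = 64.4 - 124.7 = -60.3
Net secondary income = 30.0 - 38.0 = -8.0
Current account = 231.3 + (-60.3) + (-8.0) = 163.0
Financial account = -(163.0 + 7.7 + (-13.9)) = -156.8

-156.8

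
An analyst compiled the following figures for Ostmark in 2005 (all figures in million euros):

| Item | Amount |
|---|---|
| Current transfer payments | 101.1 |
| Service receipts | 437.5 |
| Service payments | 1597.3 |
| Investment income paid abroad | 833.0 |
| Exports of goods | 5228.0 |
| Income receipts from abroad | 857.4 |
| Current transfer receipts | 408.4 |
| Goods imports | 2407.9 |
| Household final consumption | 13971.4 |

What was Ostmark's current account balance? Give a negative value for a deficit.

1992.0

Goods balance = 5228.0 - 2407.9 = 2820.1
Services balance = 437.5 - 1597.3 = -1159.8
Trade balance (goods + services) = 2820.1 + (-1159.8) = 1660.3
Net primary income = 857.4 - 833.0 = 24.4
Net secondary income = 408.4 - 101.1 = 307.3
Current account = 1660.3 + 24.4 + 307.3 = 1992.0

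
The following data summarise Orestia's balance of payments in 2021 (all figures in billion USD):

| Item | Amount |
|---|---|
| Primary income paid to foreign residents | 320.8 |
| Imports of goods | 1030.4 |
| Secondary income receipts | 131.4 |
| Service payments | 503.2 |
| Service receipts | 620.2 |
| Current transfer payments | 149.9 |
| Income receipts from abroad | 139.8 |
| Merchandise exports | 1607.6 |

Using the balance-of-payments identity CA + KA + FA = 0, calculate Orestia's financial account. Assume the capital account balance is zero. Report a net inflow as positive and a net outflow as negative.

-494.7

Goods balance = 1607.6 - 1030.4 = 577.2
Services balance = 620.2 - 503.2 = 117.0
Trade balance (goods + services) = 577.2 + 117.0 = 694.2
Net primary income = 139.8 - 320.8 = -181.0
Net secondary income = 131.4 - 149.9 = -18.5
Current account = 694.2 + (-181.0) + (-18.5) = 494.7
Financial account = -(494.7) = -494.7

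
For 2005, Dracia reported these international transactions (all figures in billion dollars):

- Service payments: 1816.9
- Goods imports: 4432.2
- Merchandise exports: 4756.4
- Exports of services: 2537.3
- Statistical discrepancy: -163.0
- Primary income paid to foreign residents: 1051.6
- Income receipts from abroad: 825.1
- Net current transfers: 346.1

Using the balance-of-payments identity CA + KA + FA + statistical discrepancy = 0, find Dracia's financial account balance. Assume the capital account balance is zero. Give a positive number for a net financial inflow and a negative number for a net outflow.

Goods balance = 4756.4 - 4432.2 = 324.2
Services balance = 2537.3 - 1816.9 = 720.4
Trade balance (goods + services) = 324.2 + 720.4 = 1044.6
Net primary income = 825.1 - 1051.6 = -226.5
Net secondary income = 346.1
Current account = 1044.6 + (-226.5) + 346.1 = 1164.2
Financial account = -(1164.2 + (-163.0)) = -1001.2

-1001.2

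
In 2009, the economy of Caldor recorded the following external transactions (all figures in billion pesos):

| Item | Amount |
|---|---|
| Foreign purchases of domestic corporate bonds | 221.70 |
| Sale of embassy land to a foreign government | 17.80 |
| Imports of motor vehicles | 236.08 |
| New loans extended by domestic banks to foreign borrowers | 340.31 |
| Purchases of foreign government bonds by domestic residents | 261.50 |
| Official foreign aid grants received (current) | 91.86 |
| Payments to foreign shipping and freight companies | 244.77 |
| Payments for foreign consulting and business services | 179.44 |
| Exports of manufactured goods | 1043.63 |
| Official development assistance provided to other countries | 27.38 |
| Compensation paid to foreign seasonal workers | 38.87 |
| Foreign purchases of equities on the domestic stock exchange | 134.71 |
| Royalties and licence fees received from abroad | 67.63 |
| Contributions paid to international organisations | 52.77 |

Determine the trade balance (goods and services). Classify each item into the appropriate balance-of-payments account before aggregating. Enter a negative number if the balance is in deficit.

Goods: 1043.63 - 236.08 = 807.55
Services: -179.44 + 67.63 - 244.77 = -356.58
Trade balance = 807.55 + (-356.58) = 450.97
(Excluded from the trade balance — financial account: foreign purchases of domestic corporate bonds 221.70, new loans extended by domestic banks to foreign borrowers 340.31, purchases of foreign government bonds by domestic residents 261.50, foreign purchases of equities on the domestic stock exchange 134.71; capital account: sale of embassy land to a foreign government 17.80; secondary income: official foreign aid grants received (current) 91.86, official development assistance provided to other countries 27.38, contributions paid to international organisations 52.77; primary income: compensation paid to foreign seasonal workers 38.87.)

450.97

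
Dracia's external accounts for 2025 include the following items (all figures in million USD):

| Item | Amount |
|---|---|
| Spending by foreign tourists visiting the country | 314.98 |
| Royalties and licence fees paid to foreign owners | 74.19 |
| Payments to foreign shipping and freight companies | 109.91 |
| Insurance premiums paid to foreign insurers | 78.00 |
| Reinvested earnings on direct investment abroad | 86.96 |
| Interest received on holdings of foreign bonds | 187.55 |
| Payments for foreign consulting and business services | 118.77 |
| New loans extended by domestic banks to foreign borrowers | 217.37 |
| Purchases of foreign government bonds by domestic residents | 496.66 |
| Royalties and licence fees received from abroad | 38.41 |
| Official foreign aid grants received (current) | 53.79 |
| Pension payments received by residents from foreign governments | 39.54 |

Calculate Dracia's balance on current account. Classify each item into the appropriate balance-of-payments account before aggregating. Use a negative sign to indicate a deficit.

340.36

Services: 314.98 - 74.19 - 109.91 - 78.00 - 118.77 + 38.41 = -27.48
Primary income: 187.55 + 86.96 = 274.51
Secondary income: 39.54 + 53.79 = 93.33
Current account = (-27.48) + 274.51 + 93.33 = 340.36
(Excluded from the current account — financial account: new loans extended by domestic banks to foreign borrowers 217.37, purchases of foreign government bonds by domestic residents 496.66.)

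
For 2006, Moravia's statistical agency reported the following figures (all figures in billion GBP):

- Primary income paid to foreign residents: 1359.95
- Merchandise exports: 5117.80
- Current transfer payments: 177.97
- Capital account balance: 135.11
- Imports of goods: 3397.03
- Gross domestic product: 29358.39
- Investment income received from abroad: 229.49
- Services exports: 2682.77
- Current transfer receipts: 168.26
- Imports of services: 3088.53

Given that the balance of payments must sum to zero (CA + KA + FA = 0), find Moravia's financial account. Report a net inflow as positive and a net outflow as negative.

Goods balance = 5117.80 - 3397.03 = 1720.77
Services balance = 2682.77 - 3088.53 = -405.76
Trade balance (goods + services) = 1720.77 + (-405.76) = 1315.01
Net primary income = 229.49 - 1359.95 = -1130.46
Net secondary income = 168.26 - 177.97 = -9.71
Current account = 1315.01 + (-1130.46) + (-9.71) = 174.84
Financial account = -(174.84 + 135.11) = -309.95

-309.95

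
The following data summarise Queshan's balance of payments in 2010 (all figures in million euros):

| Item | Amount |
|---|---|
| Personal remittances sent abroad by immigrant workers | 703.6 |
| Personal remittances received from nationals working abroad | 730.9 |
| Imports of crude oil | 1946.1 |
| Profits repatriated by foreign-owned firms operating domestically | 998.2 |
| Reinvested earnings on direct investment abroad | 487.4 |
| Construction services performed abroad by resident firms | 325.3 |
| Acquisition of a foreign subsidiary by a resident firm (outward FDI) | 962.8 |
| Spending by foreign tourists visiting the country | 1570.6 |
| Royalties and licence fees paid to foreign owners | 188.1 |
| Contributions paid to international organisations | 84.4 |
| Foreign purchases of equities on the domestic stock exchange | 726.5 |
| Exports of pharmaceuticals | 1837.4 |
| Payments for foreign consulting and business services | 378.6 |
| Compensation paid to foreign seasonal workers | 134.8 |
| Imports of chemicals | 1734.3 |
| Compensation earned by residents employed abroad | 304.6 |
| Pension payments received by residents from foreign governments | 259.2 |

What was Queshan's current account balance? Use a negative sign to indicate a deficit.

-652.7

Goods: 1837.4 - 1734.3 - 1946.1 = -1843.0
Services: -188.1 + 1570.6 + 325.3 - 378.6 = 1329.2
Primary income: 304.6 - 134.8 - 998.2 + 487.4 = -341.0
Secondary income: 730.9 - 703.6 + 259.2 - 84.4 = 202.1
Current account = (-1843.0) + 1329.2 + (-341.0) + 202.1 = -652.7
(Excluded from the current account — financial account: acquisition of a foreign subsidiary by a resident firm (outward FDI) 962.8, foreign purchases of equities on the domestic stock exchange 726.5.)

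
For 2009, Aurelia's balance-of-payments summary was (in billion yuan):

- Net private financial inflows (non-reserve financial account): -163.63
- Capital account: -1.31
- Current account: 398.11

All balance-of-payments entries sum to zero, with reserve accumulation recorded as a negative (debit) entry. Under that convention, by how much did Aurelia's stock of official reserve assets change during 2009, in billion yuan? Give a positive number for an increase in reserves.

Official reserve transactions balance = -(398.11 + (-1.31) + (-163.63)) = -233.17
An accumulation of reserves is recorded as a debit (negative entry), so the change in the stock of reserves is the negative of that balance.
Change in official reserves = -(-233.17) = 233.17

233.17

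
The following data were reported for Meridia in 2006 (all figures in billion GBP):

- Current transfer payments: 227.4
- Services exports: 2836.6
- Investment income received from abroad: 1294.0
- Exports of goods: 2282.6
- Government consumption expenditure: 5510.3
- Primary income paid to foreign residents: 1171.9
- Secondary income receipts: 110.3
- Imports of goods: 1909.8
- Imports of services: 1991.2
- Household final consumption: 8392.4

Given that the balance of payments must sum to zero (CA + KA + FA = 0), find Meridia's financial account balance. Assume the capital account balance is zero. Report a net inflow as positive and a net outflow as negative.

Goods balance = 2282.6 - 1909.8 = 372.8
Services balance = 2836.6 - 1991.2 = 845.4
Trade balance (goods + services) = 372.8 + 845.4 = 1218.2
Net primary income = 1294.0 - 1171.9 = 122.1
Net secondary income = 110.3 - 227.4 = -117.1
Current account = 1218.2 + 122.1 + (-117.1) = 1223.2
Financial account = -(1223.2) = -1223.2

-1223.2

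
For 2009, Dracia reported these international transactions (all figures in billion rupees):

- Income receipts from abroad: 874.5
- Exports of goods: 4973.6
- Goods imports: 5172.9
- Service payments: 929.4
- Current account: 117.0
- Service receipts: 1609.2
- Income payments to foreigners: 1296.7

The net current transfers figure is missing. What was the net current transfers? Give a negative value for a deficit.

58.7

Current account = goods balance + services balance + net primary income + net secondary income
Sum of the known components = 58.3
Net current transfers = CA - (known components) = 117.0 - 58.3 = 58.7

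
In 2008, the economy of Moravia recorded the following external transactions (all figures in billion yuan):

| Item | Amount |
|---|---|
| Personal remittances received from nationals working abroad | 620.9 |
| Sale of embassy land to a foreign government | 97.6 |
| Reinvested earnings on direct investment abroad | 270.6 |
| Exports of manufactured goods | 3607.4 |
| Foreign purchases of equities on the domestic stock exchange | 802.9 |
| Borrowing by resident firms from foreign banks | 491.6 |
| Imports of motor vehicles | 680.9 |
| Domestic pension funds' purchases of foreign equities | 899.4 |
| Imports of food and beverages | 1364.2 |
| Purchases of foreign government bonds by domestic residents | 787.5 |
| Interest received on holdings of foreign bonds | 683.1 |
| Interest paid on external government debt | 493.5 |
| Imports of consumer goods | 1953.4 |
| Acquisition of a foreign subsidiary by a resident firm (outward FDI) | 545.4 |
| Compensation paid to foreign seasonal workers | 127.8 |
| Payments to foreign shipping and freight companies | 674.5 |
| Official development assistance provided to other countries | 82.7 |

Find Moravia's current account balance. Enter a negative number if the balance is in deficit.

Goods: -680.9 - 1364.2 - 1953.4 + 3607.4 = -391.1
Services: -674.5
Primary income: -493.5 - 127.8 + 683.1 + 270.6 = 332.4
Secondary income: 620.9 - 82.7 = 538.2
Current account = (-391.1) + (-674.5) + 332.4 + 538.2 = -195.0
(Excluded from the current account — capital account: sale of embassy land to a foreign government 97.6; financial account: foreign purchases of equities on the domestic stock exchange 802.9, borrowing by resident firms from foreign banks 491.6, domestic pension funds' purchases of foreign equities 899.4, purchases of foreign government bonds by domestic residents 787.5, acquisition of a foreign subsidiary by a resident firm (outward FDI) 545.4.)

-195.0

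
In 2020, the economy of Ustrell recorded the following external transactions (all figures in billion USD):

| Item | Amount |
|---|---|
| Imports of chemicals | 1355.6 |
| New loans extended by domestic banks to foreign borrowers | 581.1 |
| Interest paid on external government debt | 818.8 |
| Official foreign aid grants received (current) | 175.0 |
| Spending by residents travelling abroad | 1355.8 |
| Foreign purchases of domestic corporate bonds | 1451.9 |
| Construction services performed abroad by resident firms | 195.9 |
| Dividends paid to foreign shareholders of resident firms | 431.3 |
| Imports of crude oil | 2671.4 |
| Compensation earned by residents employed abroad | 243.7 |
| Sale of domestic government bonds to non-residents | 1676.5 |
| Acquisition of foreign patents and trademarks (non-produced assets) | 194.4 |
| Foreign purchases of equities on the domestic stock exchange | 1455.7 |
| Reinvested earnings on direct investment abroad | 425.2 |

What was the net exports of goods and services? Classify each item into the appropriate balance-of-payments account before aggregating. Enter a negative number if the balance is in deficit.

Goods: -1355.6 - 2671.4 = -4027.0
Services: -1355.8 + 195.9 = -1159.9
Trade balance = -4027.0 + (-1159.9) = -5186.9
(Excluded from the trade balance — financial account: new loans extended by domestic banks to foreign borrowers 581.1, foreign purchases of domestic corporate bonds 1451.9, sale of domestic government bonds to non-residents 1676.5, foreign purchases of equities on the domestic stock exchange 1455.7; primary income: interest paid on external government debt 818.8, dividends paid to foreign shareholders of resident firms 431.3, compensation earned by residents employed abroad 243.7, reinvested earnings on direct investment abroad 425.2; secondary income: official foreign aid grants received (current) 175.0; capital account: acquisition of foreign patents and trademarks (non-produced assets) 194.4.)

-5186.9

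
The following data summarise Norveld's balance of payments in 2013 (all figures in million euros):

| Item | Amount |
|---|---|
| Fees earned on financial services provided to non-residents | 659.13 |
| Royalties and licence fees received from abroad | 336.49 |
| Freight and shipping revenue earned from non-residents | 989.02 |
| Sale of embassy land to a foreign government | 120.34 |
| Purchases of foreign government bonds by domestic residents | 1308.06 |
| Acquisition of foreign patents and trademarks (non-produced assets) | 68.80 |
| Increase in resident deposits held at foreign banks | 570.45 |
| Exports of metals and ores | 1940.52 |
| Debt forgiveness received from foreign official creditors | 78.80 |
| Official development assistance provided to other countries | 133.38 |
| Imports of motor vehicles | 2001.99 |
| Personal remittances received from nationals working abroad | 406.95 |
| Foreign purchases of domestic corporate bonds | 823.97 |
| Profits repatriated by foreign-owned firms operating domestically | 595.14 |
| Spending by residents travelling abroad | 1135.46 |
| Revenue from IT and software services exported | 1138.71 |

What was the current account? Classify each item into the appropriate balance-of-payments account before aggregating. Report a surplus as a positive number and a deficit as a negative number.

1604.85

Goods: -2001.99 + 1940.52 = -61.47
Services: 1138.71 + 336.49 + 989.02 + 659.13 - 1135.46 = 1987.89
Primary income: -595.14
Secondary income: -133.38 + 406.95 = 273.57
Current account = (-61.47) + 1987.89 + (-595.14) + 273.57 = 1604.85
(Excluded from the current account — capital account: sale of embassy land to a foreign government 120.34, acquisition of foreign patents and trademarks (non-produced assets) 68.80, debt forgiveness received from foreign official creditors 78.80; financial account: purchases of foreign government bonds by domestic residents 1308.06, increase in resident deposits held at foreign banks 570.45, foreign purchases of domestic corporate bonds 823.97.)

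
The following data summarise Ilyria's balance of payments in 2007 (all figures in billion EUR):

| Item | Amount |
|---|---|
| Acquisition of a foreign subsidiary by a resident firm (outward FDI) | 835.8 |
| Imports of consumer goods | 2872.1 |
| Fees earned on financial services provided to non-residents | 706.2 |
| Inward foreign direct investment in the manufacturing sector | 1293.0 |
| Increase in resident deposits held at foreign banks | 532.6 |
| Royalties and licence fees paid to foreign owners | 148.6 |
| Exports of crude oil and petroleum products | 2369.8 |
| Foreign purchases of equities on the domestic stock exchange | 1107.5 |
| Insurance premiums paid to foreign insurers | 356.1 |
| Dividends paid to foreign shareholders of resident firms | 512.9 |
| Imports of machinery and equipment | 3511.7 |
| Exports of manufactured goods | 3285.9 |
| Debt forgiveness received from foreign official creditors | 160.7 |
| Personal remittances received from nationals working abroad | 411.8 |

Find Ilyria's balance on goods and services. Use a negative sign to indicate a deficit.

-526.6

Goods: 2369.8 + 3285.9 - 3511.7 - 2872.1 = -728.1
Services: -148.6 - 356.1 + 706.2 = 201.5
Trade balance = -728.1 + 201.5 = -526.6
(Excluded from the trade balance — financial account: acquisition of a foreign subsidiary by a resident firm (outward FDI) 835.8, inward foreign direct investment in the manufacturing sector 1293.0, increase in resident deposits held at foreign banks 532.6, foreign purchases of equities on the domestic stock exchange 1107.5; primary income: dividends paid to foreign shareholders of resident firms 512.9; capital account: debt forgiveness received from foreign official creditors 160.7; secondary income: personal remittances received from nationals working abroad 411.8.)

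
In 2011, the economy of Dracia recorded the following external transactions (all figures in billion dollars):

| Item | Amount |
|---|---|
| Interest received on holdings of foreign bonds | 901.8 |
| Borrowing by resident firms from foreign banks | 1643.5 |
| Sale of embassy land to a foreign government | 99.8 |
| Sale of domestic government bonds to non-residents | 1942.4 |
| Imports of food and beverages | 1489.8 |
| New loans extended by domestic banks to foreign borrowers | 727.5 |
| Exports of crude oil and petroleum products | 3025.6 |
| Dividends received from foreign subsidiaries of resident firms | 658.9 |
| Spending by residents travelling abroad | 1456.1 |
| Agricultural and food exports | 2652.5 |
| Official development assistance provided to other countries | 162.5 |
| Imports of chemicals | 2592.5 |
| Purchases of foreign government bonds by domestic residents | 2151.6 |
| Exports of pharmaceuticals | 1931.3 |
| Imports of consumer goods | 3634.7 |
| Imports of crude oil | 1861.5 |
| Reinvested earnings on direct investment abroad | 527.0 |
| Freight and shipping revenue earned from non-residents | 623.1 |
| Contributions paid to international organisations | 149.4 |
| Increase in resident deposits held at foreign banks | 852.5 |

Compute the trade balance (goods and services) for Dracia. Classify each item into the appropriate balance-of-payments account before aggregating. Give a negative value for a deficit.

-2802.1

Goods: 3025.6 + 2652.5 - 2592.5 - 1861.5 - 1489.8 - 3634.7 + 1931.3 = -1969.1
Services: 623.1 - 1456.1 = -833.0
Trade balance = -1969.1 + (-833.0) = -2802.1
(Excluded from the trade balance — primary income: interest received on holdings of foreign bonds 901.8, dividends received from foreign subsidiaries of resident firms 658.9, reinvested earnings on direct investment abroad 527.0; financial account: borrowing by resident firms from foreign banks 1643.5, sale of domestic government bonds to non-residents 1942.4, new loans extended by domestic banks to foreign borrowers 727.5, purchases of foreign government bonds by domestic residents 2151.6, increase in resident deposits held at foreign banks 852.5; capital account: sale of embassy land to a foreign government 99.8; secondary income: official development assistance provided to other countries 162.5, contributions paid to international organisations 149.4.)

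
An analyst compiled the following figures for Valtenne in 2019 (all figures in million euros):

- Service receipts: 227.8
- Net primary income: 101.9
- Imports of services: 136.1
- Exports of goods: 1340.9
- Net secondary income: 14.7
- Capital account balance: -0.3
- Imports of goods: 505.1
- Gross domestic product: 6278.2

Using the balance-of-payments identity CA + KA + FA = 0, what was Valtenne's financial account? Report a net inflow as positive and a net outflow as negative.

-1043.8

Goods balance = 1340.9 - 505.1 = 835.8
Services balance = 227.8 - 136.1 = 91.7
Trade balance (goods + services) = 835.8 + 91.7 = 927.5
Net primary income = 101.9
Net secondary income = 14.7
Current account = 927.5 + 101.9 + 14.7 = 1044.1
Financial account = -(1044.1 + (-0.3)) = -1043.8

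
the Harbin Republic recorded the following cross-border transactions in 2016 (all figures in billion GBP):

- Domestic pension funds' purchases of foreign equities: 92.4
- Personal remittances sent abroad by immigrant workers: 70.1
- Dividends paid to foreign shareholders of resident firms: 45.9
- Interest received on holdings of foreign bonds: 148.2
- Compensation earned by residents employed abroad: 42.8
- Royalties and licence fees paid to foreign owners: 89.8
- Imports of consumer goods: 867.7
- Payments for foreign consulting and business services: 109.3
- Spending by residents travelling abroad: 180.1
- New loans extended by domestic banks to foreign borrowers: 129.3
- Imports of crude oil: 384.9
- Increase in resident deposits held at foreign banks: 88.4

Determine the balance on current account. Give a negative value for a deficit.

-1556.8

Goods: -867.7 - 384.9 = -1252.6
Services: -109.3 - 89.8 - 180.1 = -379.2
Primary income: -45.9 + 42.8 + 148.2 = 145.1
Secondary income: -70.1
Current account = (-1252.6) + (-379.2) + 145.1 + (-70.1) = -1556.8
(Excluded from the current account — financial account: domestic pension funds' purchases of foreign equities 92.4, new loans extended by domestic banks to foreign borrowers 129.3, increase in resident deposits held at foreign banks 88.4.)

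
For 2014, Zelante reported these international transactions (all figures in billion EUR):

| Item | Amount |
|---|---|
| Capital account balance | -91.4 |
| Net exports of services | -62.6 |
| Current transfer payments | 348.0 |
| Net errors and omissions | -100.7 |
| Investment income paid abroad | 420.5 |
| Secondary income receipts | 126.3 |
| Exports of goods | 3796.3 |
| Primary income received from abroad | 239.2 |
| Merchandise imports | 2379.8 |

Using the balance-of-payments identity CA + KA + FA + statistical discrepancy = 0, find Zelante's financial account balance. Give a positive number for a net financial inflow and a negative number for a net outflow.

-758.8

Goods balance = 3796.3 - 2379.8 = 1416.5
Services balance = -62.6
Trade balance (goods + services) = 1416.5 + (-62.6) = 1353.9
Net primary income = 239.2 - 420.5 = -181.3
Net secondary income = 126.3 - 348.0 = -221.7
Current account = 1353.9 + (-181.3) + (-221.7) = 950.9
Financial account = -(950.9 + (-91.4) + (-100.7)) = -758.8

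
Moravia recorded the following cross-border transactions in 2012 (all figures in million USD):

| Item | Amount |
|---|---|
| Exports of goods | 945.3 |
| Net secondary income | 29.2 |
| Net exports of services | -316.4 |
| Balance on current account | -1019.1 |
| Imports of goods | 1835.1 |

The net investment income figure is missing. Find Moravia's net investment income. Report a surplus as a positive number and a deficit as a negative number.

Current account = goods balance + services balance + net primary income + net secondary income
Sum of the known components = -1177.0
Net investment income = CA - (known components) = -1019.1 - (-1177.0) = 157.9

157.9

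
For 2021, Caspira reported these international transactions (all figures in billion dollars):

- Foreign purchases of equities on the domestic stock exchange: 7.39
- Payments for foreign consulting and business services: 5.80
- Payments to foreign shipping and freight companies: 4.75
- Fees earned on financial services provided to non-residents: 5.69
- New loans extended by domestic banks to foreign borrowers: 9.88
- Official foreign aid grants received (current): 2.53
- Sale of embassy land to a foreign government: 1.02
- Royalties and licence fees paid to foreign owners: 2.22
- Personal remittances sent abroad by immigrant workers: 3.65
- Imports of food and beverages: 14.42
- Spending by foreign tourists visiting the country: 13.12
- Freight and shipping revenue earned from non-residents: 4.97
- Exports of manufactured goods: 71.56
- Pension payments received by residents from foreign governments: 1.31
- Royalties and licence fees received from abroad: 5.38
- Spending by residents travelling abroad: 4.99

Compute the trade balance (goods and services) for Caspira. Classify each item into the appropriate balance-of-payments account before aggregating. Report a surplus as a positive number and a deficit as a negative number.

68.54

Goods: 71.56 - 14.42 = 57.14
Services: -5.80 - 4.75 + 13.12 - 2.22 + 4.97 + 5.38 - 4.99 + 5.69 = 11.40
Trade balance = 57.14 + 11.40 = 68.54
(Excluded from the trade balance — financial account: foreign purchases of equities on the domestic stock exchange 7.39, new loans extended by domestic banks to foreign borrowers 9.88; secondary income: official foreign aid grants received (current) 2.53, personal remittances sent abroad by immigrant workers 3.65, pension payments received by residents from foreign governments 1.31; capital account: sale of embassy land to a foreign government 1.02.)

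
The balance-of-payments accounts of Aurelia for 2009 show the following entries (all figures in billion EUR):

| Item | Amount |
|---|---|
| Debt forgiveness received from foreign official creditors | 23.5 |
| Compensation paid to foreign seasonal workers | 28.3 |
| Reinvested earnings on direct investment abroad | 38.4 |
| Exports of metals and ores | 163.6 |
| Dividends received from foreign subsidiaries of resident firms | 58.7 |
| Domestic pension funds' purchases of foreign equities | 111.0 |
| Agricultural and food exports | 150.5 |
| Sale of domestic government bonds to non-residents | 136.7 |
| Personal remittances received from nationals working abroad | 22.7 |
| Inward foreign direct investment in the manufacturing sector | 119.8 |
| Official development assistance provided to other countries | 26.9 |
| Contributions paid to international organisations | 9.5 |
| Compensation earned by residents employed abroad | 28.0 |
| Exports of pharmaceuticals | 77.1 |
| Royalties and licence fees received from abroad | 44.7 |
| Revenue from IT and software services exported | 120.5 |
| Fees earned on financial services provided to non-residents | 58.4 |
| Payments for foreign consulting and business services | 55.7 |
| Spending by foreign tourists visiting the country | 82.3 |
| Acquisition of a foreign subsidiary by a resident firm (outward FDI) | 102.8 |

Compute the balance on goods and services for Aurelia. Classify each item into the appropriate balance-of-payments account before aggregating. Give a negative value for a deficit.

Goods: 163.6 + 150.5 + 77.1 = 391.2
Services: 82.3 + 44.7 + 120.5 + 58.4 - 55.7 = 250.2
Trade balance = 391.2 + 250.2 = 641.4
(Excluded from the trade balance — capital account: debt forgiveness received from foreign official creditors 23.5; primary income: compensation paid to foreign seasonal workers 28.3, reinvested earnings on direct investment abroad 38.4, dividends received from foreign subsidiaries of resident firms 58.7, compensation earned by residents employed abroad 28.0; financial account: domestic pension funds' purchases of foreign equities 111.0, sale of domestic government bonds to non-residents 136.7, inward foreign direct investment in the manufacturing sector 119.8, acquisition of a foreign subsidiary by a resident firm (outward FDI) 102.8; secondary income: personal remittances received from nationals working abroad 22.7, official development assistance provided to other countries 26.9, contributions paid to international organisations 9.5.)

641.4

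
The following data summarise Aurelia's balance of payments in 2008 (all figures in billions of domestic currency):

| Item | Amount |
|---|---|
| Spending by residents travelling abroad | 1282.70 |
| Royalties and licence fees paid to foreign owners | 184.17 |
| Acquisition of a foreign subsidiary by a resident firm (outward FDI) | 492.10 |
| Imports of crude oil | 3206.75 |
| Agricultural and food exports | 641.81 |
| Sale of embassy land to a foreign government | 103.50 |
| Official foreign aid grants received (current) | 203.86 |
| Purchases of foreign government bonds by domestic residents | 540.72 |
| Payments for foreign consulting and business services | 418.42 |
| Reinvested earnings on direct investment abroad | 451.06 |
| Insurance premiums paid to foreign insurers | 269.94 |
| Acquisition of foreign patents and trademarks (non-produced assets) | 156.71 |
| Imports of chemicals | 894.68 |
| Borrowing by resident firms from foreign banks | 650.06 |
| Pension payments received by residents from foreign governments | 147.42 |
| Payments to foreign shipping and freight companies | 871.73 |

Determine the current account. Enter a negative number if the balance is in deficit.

-5684.24

Goods: -894.68 - 3206.75 + 641.81 = -3459.62
Services: -1282.70 - 184.17 - 418.42 - 871.73 - 269.94 = -3026.96
Primary income: 451.06
Secondary income: 203.86 + 147.42 = 351.28
Current account = (-3459.62) + (-3026.96) + 451.06 + 351.28 = -5684.24
(Excluded from the current account — financial account: acquisition of a foreign subsidiary by a resident firm (outward FDI) 492.10, purchases of foreign government bonds by domestic residents 540.72, borrowing by resident firms from foreign banks 650.06; capital account: sale of embassy land to a foreign government 103.50, acquisition of foreign patents and trademarks (non-produced assets) 156.71.)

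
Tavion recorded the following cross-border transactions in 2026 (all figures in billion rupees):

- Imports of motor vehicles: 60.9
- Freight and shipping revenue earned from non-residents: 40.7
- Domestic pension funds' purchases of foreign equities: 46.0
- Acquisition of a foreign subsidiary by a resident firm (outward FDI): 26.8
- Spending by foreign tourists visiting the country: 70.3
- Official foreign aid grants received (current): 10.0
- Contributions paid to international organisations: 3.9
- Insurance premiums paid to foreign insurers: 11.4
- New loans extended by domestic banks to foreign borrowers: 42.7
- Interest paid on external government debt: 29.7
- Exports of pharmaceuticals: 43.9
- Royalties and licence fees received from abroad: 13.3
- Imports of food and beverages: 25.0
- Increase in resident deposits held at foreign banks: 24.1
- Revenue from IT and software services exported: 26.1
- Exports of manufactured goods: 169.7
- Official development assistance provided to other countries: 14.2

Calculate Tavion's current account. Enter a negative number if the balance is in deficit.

Goods: -25.0 - 60.9 + 43.9 + 169.7 = 127.7
Services: 26.1 + 40.7 + 13.3 - 11.4 + 70.3 = 139.0
Primary income: -29.7
Secondary income: 10.0 - 3.9 - 14.2 = -8.1
Current account = 127.7 + 139.0 + (-29.7) + (-8.1) = 228.9
(Excluded from the current account — financial account: domestic pension funds' purchases of foreign equities 46.0, acquisition of a foreign subsidiary by a resident firm (outward FDI) 26.8, new loans extended by domestic banks to foreign borrowers 42.7, increase in resident deposits held at foreign banks 24.1.)

228.9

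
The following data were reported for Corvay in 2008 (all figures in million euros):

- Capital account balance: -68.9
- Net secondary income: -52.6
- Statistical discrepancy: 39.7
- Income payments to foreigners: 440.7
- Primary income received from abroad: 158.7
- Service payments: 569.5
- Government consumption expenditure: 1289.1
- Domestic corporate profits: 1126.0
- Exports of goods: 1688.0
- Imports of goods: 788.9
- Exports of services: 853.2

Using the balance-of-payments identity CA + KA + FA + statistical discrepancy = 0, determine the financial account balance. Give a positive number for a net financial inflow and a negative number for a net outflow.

Goods balance = 1688.0 - 788.9 = 899.1
Services balance = 853.2 - 569.5 = 283.7
Trade balance (goods + services) = 899.1 + 283.7 = 1182.8
Net primary income = 158.7 - 440.7 = -282.0
Net secondary income = -52.6
Current account = 1182.8 + (-282.0) + (-52.6) = 848.2
Financial account = -(848.2 + (-68.9) + 39.7) = -819.0

-819.0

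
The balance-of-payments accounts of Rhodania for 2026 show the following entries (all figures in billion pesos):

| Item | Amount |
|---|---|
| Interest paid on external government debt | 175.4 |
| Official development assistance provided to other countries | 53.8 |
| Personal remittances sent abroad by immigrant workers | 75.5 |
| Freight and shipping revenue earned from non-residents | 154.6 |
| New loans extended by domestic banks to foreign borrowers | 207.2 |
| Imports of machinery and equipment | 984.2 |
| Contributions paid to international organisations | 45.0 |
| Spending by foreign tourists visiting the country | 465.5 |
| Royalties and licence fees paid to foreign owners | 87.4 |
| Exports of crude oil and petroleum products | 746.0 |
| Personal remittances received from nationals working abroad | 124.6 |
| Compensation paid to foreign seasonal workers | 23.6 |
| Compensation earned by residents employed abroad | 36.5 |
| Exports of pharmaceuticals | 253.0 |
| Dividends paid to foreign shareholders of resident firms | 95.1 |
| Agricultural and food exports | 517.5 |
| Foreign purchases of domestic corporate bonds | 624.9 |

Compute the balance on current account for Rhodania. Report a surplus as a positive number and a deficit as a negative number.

757.7

Goods: 517.5 - 984.2 + 746.0 + 253.0 = 532.3
Services: 465.5 + 154.6 - 87.4 = 532.7
Primary income: -175.4 + 36.5 - 95.1 - 23.6 = -257.6
Secondary income: -75.5 - 53.8 + 124.6 - 45.0 = -49.7
Current account = 532.3 + 532.7 + (-257.6) + (-49.7) = 757.7
(Excluded from the current account — financial account: new loans extended by domestic banks to foreign borrowers 207.2, foreign purchases of domestic corporate bonds 624.9.)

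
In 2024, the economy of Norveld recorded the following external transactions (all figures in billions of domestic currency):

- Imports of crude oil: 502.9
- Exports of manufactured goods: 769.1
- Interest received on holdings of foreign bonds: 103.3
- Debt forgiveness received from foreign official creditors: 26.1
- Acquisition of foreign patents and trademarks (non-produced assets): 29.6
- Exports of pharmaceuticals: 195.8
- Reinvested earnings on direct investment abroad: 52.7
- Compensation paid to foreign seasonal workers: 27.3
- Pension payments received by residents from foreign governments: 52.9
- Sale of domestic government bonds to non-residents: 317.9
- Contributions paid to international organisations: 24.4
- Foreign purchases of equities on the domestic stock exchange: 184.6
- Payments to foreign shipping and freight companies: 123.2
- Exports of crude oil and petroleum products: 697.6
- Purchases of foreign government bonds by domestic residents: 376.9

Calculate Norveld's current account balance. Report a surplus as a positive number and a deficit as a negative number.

Goods: 769.1 - 502.9 + 697.6 + 195.8 = 1159.6
Services: -123.2
Primary income: 52.7 + 103.3 - 27.3 = 128.7
Secondary income: -24.4 + 52.9 = 28.5
Current account = 1159.6 + (-123.2) + 128.7 + 28.5 = 1193.6
(Excluded from the current account — capital account: debt forgiveness received from foreign official creditors 26.1, acquisition of foreign patents and trademarks (non-produced assets) 29.6; financial account: sale of domestic government bonds to non-residents 317.9, foreign purchases of equities on the domestic stock exchange 184.6, purchases of foreign government bonds by domestic residents 376.9.)

1193.6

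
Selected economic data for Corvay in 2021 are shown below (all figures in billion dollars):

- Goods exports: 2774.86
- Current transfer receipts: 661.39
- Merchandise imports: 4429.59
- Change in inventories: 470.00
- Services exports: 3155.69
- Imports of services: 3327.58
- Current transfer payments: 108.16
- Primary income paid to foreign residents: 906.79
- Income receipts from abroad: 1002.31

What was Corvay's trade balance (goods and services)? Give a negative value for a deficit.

Goods balance = 2774.86 - 4429.59 = -1654.73
Services balance = 3155.69 - 3327.58 = -171.89
Trade balance (goods + services) = -1654.73 + (-171.89) = -1826.62

-1826.62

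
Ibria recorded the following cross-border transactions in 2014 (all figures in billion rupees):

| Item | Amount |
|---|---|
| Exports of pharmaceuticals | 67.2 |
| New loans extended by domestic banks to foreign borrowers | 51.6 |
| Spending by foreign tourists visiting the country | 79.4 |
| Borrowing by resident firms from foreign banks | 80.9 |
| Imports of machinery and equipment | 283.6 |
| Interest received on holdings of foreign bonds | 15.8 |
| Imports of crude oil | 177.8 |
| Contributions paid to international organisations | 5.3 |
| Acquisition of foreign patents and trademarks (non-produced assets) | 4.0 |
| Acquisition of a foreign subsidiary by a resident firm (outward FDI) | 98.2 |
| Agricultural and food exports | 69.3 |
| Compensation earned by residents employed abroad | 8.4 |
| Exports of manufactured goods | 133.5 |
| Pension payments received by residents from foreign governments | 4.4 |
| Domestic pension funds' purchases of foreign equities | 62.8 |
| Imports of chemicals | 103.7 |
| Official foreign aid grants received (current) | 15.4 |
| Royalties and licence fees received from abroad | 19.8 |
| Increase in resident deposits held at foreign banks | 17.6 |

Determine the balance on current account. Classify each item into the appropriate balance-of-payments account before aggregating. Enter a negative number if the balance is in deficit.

-157.2

Goods: -103.7 + 69.3 + 67.2 - 177.8 - 283.6 + 133.5 = -295.1
Services: 79.4 + 19.8 = 99.2
Primary income: 15.8 + 8.4 = 24.2
Secondary income: -5.3 + 15.4 + 4.4 = 14.5
Current account = (-295.1) + 99.2 + 24.2 + 14.5 = -157.2
(Excluded from the current account — financial account: new loans extended by domestic banks to foreign borrowers 51.6, borrowing by resident firms from foreign banks 80.9, acquisition of a foreign subsidiary by a resident firm (outward FDI) 98.2, domestic pension funds' purchases of foreign equities 62.8, increase in resident deposits held at foreign banks 17.6; capital account: acquisition of foreign patents and trademarks (non-produced assets) 4.0.)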